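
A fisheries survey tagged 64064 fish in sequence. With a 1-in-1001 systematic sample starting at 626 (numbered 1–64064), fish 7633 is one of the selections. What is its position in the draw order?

8

k = 1001
position = (7633 − 626)/1001 + 1 = 7007/1001 + 1 = 7 + 1 = 8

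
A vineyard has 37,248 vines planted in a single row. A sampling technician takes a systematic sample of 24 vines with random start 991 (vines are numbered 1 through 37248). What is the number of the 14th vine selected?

21167

k = 37248/24 = 1552
14th selection = r + (14−1)·k = 991 + 13×1552 = 991 + 20176 = 21167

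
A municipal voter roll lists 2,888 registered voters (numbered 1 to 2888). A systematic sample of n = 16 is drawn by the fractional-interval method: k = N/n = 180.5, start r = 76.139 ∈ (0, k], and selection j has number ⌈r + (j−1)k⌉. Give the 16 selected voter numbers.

77, 257, 438, 618, 799, 979, 1160, 1340, 1521, 1701, 1882, 2062, 2243, 2423, 2604, 2784

j=1: r + 0k = 76.139 → ⌈·⌉ = 77
j=2: r + 1k = 256.639 → ⌈·⌉ = 257
j=3: r + 2k = 437.139 → ⌈·⌉ = 438
j=4: r + 3k = 617.639 → ⌈·⌉ = 618
j=5: r + 4k = 798.139 → ⌈·⌉ = 799
j=6: r + 5k = 978.639 → ⌈·⌉ = 979
j=7: r + 6k = 1159.139 → ⌈·⌉ = 1160
j=8: r + 7k = 1339.639 → ⌈·⌉ = 1340
j=9: r + 8k = 1520.139 → ⌈·⌉ = 1521
j=10: r + 9k = 1700.639 → ⌈·⌉ = 1701
j=11: r + 10k = 1881.139 → ⌈·⌉ = 1882
j=12: r + 11k = 2061.639 → ⌈·⌉ = 2062
j=13: r + 12k = 2242.139 → ⌈·⌉ = 2243
j=14: r + 13k = 2422.639 → ⌈·⌉ = 2423
j=15: r + 14k = 2603.139 → ⌈·⌉ = 2604
j=16: r + 15k = 2783.639 → ⌈·⌉ = 2784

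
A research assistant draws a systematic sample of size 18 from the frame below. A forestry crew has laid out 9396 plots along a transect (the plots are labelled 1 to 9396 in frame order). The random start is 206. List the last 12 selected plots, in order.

k = N/n = 9396/18 = 522
7th selection = 206 + 6×522 = 3338
8th: 3338 + 522 = 3860
9th: 3860 + 522 = 4382
10th: 4382 + 522 = 4904
11th: 4904 + 522 = 5426
12th: 5426 + 522 = 5948
13th: 5948 + 522 = 6470
14th: 6470 + 522 = 6992
15th: 6992 + 522 = 7514
16th: 7514 + 522 = 8036
17th: 8036 + 522 = 8558
18th: 8558 + 522 = 9080

3338, 3860, 4382, 4904, 5426, 5948, 6470, 6992, 7514, 8036, 8558, 9080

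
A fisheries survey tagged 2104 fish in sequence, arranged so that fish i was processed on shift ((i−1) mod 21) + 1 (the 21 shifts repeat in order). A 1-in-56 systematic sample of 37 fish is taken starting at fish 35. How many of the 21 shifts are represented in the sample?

3

Consecutive selections differ by k = 56, so their shift numbers differ by 56 mod 21 = 14.
gcd(56, 21) = 7, so the sample visits 21/7 = 3 distinct residues mod 21.
Start 35 is shift 14; the shifts hit are 7, 14, 21.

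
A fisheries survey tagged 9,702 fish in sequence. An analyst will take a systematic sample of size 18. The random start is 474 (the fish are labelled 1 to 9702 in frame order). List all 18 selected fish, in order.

474, 1013, 1552, 2091, 2630, 3169, 3708, 4247, 4786, 5325, 5864, 6403, 6942, 7481, 8020, 8559, 9098, 9637

k = N/n = 9702/18 = 539
fish 1: 474
fish 2: 474 + 539 = 1013
fish 3: 1013 + 539 = 1552
fish 4: 1552 + 539 = 2091
fish 5: 2091 + 539 = 2630
fish 6: 2630 + 539 = 3169
fish 7: 3169 + 539 = 3708
fish 8: 3708 + 539 = 4247
fish 9: 4247 + 539 = 4786
fish 10: 4786 + 539 = 5325
fish 11: 5325 + 539 = 5864
fish 12: 5864 + 539 = 6403
fish 13: 6403 + 539 = 6942
fish 14: 6942 + 539 = 7481
fish 15: 7481 + 539 = 8020
fish 16: 8020 + 539 = 8559
fish 17: 8559 + 539 = 9098
fish 18: 9098 + 539 = 9637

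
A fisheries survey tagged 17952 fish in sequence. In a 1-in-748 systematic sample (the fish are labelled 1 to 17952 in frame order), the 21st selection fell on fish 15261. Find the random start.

301

k = 748
r = 15261 − (21−1)×748 = 15261 − 14960 = 301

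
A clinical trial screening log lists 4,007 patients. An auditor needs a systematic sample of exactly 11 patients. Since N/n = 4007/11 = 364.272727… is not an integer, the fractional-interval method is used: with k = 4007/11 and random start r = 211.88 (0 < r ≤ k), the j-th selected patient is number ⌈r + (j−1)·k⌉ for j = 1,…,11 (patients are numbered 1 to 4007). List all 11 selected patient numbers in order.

212, 577, 941, 1305, 1669, 2034, 2398, 2762, 3127, 3491, 3855

j=1: r + 0k = 211.88 → ⌈·⌉ = 212
j=2: r + 1k = 576.152727… → ⌈·⌉ = 577
j=3: r + 2k = 940.425454… → ⌈·⌉ = 941
j=4: r + 3k = 1304.698181… → ⌈·⌉ = 1305
j=5: r + 4k = 1668.970909… → ⌈·⌉ = 1669
j=6: r + 5k = 2033.243636… → ⌈·⌉ = 2034
j=7: r + 6k = 2397.516363… → ⌈·⌉ = 2398
j=8: r + 7k = 2761.789090… → ⌈·⌉ = 2762
j=9: r + 8k = 3126.061818… → ⌈·⌉ = 3127
j=10: r + 9k = 3490.334545… → ⌈·⌉ = 3491
j=11: r + 10k = 3854.607272… → ⌈·⌉ = 3855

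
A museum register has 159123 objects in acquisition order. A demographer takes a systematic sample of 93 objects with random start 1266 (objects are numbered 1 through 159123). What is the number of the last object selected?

k = 159123/93 = 1711
93rd selection = r + (93−1)·k = 1266 + 92×1711 = 1266 + 157412 = 158678

158678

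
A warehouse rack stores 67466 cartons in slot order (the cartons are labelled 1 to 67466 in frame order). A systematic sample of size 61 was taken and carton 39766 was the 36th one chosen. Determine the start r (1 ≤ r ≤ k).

k = 67466/61 = 1106
r = 39766 − (36−1)×1106 = 39766 − 38710 = 1056

1056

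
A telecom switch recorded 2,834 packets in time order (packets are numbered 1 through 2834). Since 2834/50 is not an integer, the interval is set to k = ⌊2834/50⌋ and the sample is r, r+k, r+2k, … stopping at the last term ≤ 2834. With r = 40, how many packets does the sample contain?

k = ⌊2834/50⌋ = 56
Achieved size = ⌊(2834 − 40)/56⌋ + 1 = ⌊2794/56⌋ + 1 = 49 + 1 = 50
(last selection: 40 + 49×56 = 2784 ≤ 2834; next would be 2840 > 2834)

50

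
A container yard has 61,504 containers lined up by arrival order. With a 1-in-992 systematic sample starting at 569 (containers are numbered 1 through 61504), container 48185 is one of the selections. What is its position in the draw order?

k = 992
position = (48185 − 569)/992 + 1 = 47616/992 + 1 = 48 + 1 = 49

49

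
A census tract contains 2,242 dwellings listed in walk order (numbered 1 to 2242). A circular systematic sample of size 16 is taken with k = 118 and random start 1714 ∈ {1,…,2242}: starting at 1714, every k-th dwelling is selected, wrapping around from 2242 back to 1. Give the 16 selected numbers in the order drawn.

1714, 1832, 1950, 2068, 2186, 62, 180, 298, 416, 534, 652, 770, 888, 1006, 1124, 1242

Selection 1: 1714
Selection 2: 1714 + 118 = 1832
Selection 3: 1832 + 118 = 1950
Selection 4: 1950 + 118 = 2068
Selection 5: 2068 + 118 = 2186
Selection 6: 2186 + 118 = 2304 → 2304 − 2242 = 62
Selection 7: 62 + 118 = 180
Selection 8: 180 + 118 = 298
Selection 9: 298 + 118 = 416
Selection 10: 416 + 118 = 534
Selection 11: 534 + 118 = 652
Selection 12: 652 + 118 = 770
Selection 13: 770 + 118 = 888
Selection 14: 888 + 118 = 1006
Selection 15: 1006 + 118 = 1124
Selection 16: 1124 + 118 = 1242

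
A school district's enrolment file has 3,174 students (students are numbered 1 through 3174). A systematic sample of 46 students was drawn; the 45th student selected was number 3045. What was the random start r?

k = 3174/46 = 69
r = 3045 − (45−1)×69 = 3045 − 3036 = 9

9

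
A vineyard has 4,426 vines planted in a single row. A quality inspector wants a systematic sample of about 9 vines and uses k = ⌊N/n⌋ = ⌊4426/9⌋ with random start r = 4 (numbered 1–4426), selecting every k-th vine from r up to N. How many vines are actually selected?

k = ⌊4426/9⌋ = 491
Achieved size = ⌊(4426 − 4)/491⌋ + 1 = ⌊4422/491⌋ + 1 = 9 + 1 = 10
(last selection: 4 + 9×491 = 4423 ≤ 4426; next would be 4914 > 4426)

10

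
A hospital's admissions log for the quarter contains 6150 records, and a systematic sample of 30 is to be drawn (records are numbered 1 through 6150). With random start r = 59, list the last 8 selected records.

4569, 4774, 4979, 5184, 5389, 5594, 5799, 6004

k = N/n = 6150/30 = 205
23rd selection = 59 + 22×205 = 4569
24th: 4569 + 205 = 4774
25th: 4774 + 205 = 4979
26th: 4979 + 205 = 5184
27th: 5184 + 205 = 5389
28th: 5389 + 205 = 5594
29th: 5594 + 205 = 5799
30th: 5799 + 205 = 6004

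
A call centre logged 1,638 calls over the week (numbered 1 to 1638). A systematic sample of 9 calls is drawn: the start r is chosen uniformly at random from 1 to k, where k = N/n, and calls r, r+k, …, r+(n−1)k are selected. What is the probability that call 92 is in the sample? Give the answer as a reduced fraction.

1/182

k = 1638/9 = 182.
Call 92 is selected iff r ≡ 92 (mod 182); exactly one such r in {1,…,182}.
Inclusion probability = 1/182.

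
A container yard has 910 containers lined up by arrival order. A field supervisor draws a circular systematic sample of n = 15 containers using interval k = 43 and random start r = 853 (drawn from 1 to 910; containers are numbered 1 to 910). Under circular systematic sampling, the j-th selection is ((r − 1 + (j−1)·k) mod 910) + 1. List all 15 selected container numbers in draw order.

853, 896, 29, 72, 115, 158, 201, 244, 287, 330, 373, 416, 459, 502, 545

Selection 1: 853
Selection 2: 853 + 43 = 896
Selection 3: 896 + 43 = 939 → 939 − 910 = 29
Selection 4: 29 + 43 = 72
Selection 5: 72 + 43 = 115
Selection 6: 115 + 43 = 158
Selection 7: 158 + 43 = 201
Selection 8: 201 + 43 = 244
Selection 9: 244 + 43 = 287
Selection 10: 287 + 43 = 330
Selection 11: 330 + 43 = 373
Selection 12: 373 + 43 = 416
Selection 13: 416 + 43 = 459
Selection 14: 459 + 43 = 502
Selection 15: 502 + 43 = 545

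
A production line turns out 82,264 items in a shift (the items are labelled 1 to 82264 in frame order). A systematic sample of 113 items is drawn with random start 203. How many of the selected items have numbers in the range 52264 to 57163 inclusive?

k = 82264/113 = 728
First selection ≥ 52264: 203 + ⌈(52264−203)/728⌉·728 = 203 + 72×728 = 52619
Last selection ≤ 57163: 203 + ⌊(57163−203)/728⌋·728 = 203 + 78×728 = 56987
Count = 78 − 72 + 1 = 7

7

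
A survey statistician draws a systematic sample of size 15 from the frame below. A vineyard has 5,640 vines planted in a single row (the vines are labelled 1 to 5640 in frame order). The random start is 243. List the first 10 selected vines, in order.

243, 619, 995, 1371, 1747, 2123, 2499, 2875, 3251, 3627

k = N/n = 5640/15 = 376
vine 1: 243
vine 2: 243 + 376 = 619
vine 3: 619 + 376 = 995
vine 4: 995 + 376 = 1371
vine 5: 1371 + 376 = 1747
vine 6: 1747 + 376 = 2123
vine 7: 2123 + 376 = 2499
vine 8: 2499 + 376 = 2875
vine 9: 2875 + 376 = 3251
vine 10: 3251 + 376 = 3627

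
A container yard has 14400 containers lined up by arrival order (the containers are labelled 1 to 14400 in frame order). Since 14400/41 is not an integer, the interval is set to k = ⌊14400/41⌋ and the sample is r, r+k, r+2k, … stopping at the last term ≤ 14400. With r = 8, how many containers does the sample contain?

42

k = ⌊14400/41⌋ = 351
Achieved size = ⌊(14400 − 8)/351⌋ + 1 = ⌊14392/351⌋ + 1 = 41 + 1 = 42
(last selection: 8 + 41×351 = 14399 ≤ 14400; next would be 14750 > 14400)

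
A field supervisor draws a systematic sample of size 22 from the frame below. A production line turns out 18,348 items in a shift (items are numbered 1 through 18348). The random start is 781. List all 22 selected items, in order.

781, 1615, 2449, 3283, 4117, 4951, 5785, 6619, 7453, 8287, 9121, 9955, 10789, 11623, 12457, 13291, 14125, 14959, 15793, 16627, 17461, 18295

k = N/n = 18348/22 = 834
item 1: 781
item 2: 781 + 834 = 1615
item 3: 1615 + 834 = 2449
item 4: 2449 + 834 = 3283
item 5: 3283 + 834 = 4117
item 6: 4117 + 834 = 4951
item 7: 4951 + 834 = 5785
item 8: 5785 + 834 = 6619
item 9: 6619 + 834 = 7453
item 10: 7453 + 834 = 8287
item 11: 8287 + 834 = 9121
item 12: 9121 + 834 = 9955
item 13: 9955 + 834 = 10789
item 14: 10789 + 834 = 11623
item 15: 11623 + 834 = 12457
item 16: 12457 + 834 = 13291
item 17: 13291 + 834 = 14125
item 18: 14125 + 834 = 14959
item 19: 14959 + 834 = 15793
item 20: 15793 + 834 = 16627
item 21: 16627 + 834 = 17461
item 22: 17461 + 834 = 18295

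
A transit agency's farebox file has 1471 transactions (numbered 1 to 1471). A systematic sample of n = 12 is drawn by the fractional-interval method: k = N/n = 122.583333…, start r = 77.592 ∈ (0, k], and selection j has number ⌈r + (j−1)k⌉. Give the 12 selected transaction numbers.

78, 201, 323, 446, 568, 691, 814, 936, 1059, 1181, 1304, 1427

j=1: r + 0k = 77.592 → ⌈·⌉ = 78
j=2: r + 1k = 200.175333… → ⌈·⌉ = 201
j=3: r + 2k = 322.758666… → ⌈·⌉ = 323
j=4: r + 3k = 445.342 → ⌈·⌉ = 446
j=5: r + 4k = 567.925333… → ⌈·⌉ = 568
j=6: r + 5k = 690.508666… → ⌈·⌉ = 691
j=7: r + 6k = 813.092 → ⌈·⌉ = 814
j=8: r + 7k = 935.675333… → ⌈·⌉ = 936
j=9: r + 8k = 1058.258666… → ⌈·⌉ = 1059
j=10: r + 9k = 1180.842 → ⌈·⌉ = 1181
j=11: r + 10k = 1303.425333… → ⌈·⌉ = 1304
j=12: r + 11k = 1426.008666… → ⌈·⌉ = 1427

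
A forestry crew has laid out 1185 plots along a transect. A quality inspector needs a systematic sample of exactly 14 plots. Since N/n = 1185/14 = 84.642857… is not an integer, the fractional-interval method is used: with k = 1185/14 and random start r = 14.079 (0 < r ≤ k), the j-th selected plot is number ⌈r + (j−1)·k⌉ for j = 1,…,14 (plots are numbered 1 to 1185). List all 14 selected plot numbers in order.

j=1: r + 0k = 14.079 → ⌈·⌉ = 15
j=2: r + 1k = 98.721857… → ⌈·⌉ = 99
j=3: r + 2k = 183.364714… → ⌈·⌉ = 184
j=4: r + 3k = 268.007571… → ⌈·⌉ = 269
j=5: r + 4k = 352.650428… → ⌈·⌉ = 353
j=6: r + 5k = 437.293285… → ⌈·⌉ = 438
j=7: r + 6k = 521.936142… → ⌈·⌉ = 522
j=8: r + 7k = 606.579 → ⌈·⌉ = 607
j=9: r + 8k = 691.221857… → ⌈·⌉ = 692
j=10: r + 9k = 775.864714… → ⌈·⌉ = 776
j=11: r + 10k = 860.507571… → ⌈·⌉ = 861
j=12: r + 11k = 945.150428… → ⌈·⌉ = 946
j=13: r + 12k = 1029.793285… → ⌈·⌉ = 1030
j=14: r + 13k = 1114.436142… → ⌈·⌉ = 1115

15, 99, 184, 269, 353, 438, 522, 607, 692, 776, 861, 946, 1030, 1115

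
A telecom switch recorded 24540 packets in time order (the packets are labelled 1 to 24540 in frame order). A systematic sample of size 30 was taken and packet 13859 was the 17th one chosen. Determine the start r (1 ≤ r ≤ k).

k = 24540/30 = 818
r = 13859 − (17−1)×818 = 13859 − 13088 = 771

771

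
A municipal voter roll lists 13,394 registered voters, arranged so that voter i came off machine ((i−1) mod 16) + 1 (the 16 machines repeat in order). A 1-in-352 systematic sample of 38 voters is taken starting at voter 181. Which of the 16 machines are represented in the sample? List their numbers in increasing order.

5

Consecutive selections differ by k = 352, so their machine numbers differ by 352 mod 16 = 0.
gcd(352, 16) = 16, so the sample visits 16/16 = 1 distinct residues mod 16.
Start 181 is machine 5; the machines hit are 5.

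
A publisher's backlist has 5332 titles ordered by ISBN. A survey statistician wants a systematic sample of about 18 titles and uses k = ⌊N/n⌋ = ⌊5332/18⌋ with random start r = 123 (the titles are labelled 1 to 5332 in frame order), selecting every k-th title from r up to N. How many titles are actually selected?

18

k = ⌊5332/18⌋ = 296
Achieved size = ⌊(5332 − 123)/296⌋ + 1 = ⌊5209/296⌋ + 1 = 17 + 1 = 18
(last selection: 123 + 17×296 = 5155 ≤ 5332; next would be 5451 > 5332)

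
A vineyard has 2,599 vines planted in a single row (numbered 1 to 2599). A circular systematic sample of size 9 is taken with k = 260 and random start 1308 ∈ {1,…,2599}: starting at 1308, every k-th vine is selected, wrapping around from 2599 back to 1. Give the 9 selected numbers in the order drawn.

Selection 1: 1308
Selection 2: 1308 + 260 = 1568
Selection 3: 1568 + 260 = 1828
Selection 4: 1828 + 260 = 2088
Selection 5: 2088 + 260 = 2348
Selection 6: 2348 + 260 = 2608 → 2608 − 2599 = 9
Selection 7: 9 + 260 = 269
Selection 8: 269 + 260 = 529
Selection 9: 529 + 260 = 789

1308, 1568, 1828, 2088, 2348, 9, 269, 529, 789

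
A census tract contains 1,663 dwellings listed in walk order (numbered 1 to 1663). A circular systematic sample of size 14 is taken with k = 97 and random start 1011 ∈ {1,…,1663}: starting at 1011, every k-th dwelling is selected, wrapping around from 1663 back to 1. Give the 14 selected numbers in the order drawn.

1011, 1108, 1205, 1302, 1399, 1496, 1593, 27, 124, 221, 318, 415, 512, 609

Selection 1: 1011
Selection 2: 1011 + 97 = 1108
Selection 3: 1108 + 97 = 1205
Selection 4: 1205 + 97 = 1302
Selection 5: 1302 + 97 = 1399
Selection 6: 1399 + 97 = 1496
Selection 7: 1496 + 97 = 1593
Selection 8: 1593 + 97 = 1690 → 1690 − 1663 = 27
Selection 9: 27 + 97 = 124
Selection 10: 124 + 97 = 221
Selection 11: 221 + 97 = 318
Selection 12: 318 + 97 = 415
Selection 13: 415 + 97 = 512
Selection 14: 512 + 97 = 609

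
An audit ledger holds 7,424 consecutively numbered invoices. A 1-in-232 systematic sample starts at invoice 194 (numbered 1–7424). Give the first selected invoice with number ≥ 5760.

k = 232
Steps past start: ⌈(5760 − 194)/232⌉ = ⌈5566/232⌉ = 24
Selected invoice: 194 + 24×232 = 5762

5762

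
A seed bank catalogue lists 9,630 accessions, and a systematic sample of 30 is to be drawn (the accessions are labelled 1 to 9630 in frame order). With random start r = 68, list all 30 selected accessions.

68, 389, 710, 1031, 1352, 1673, 1994, 2315, 2636, 2957, 3278, 3599, 3920, 4241, 4562, 4883, 5204, 5525, 5846, 6167, 6488, 6809, 7130, 7451, 7772, 8093, 8414, 8735, 9056, 9377

k = N/n = 9630/30 = 321
accession 1: 68
accession 2: 68 + 321 = 389
accession 3: 389 + 321 = 710
accession 4: 710 + 321 = 1031
accession 5: 1031 + 321 = 1352
accession 6: 1352 + 321 = 1673
accession 7: 1673 + 321 = 1994
accession 8: 1994 + 321 = 2315
accession 9: 2315 + 321 = 2636
accession 10: 2636 + 321 = 2957
accession 11: 2957 + 321 = 3278
accession 12: 3278 + 321 = 3599
accession 13: 3599 + 321 = 3920
accession 14: 3920 + 321 = 4241
accession 15: 4241 + 321 = 4562
accession 16: 4562 + 321 = 4883
accession 17: 4883 + 321 = 5204
accession 18: 5204 + 321 = 5525
accession 19: 5525 + 321 = 5846
accession 20: 5846 + 321 = 6167
accession 21: 6167 + 321 = 6488
accession 22: 6488 + 321 = 6809
accession 23: 6809 + 321 = 7130
accession 24: 7130 + 321 = 7451
accession 25: 7451 + 321 = 7772
accession 26: 7772 + 321 = 8093
accession 27: 8093 + 321 = 8414
accession 28: 8414 + 321 = 8735
accession 29: 8735 + 321 = 9056
accession 30: 9056 + 321 = 9377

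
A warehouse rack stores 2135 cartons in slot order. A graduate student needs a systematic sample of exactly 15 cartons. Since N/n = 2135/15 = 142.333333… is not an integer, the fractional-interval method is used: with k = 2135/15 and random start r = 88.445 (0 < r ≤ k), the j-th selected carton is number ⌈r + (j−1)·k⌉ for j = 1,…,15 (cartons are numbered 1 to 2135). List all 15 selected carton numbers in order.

j=1: r + 0k = 88.445 → ⌈·⌉ = 89
j=2: r + 1k = 230.778333… → ⌈·⌉ = 231
j=3: r + 2k = 373.111666… → ⌈·⌉ = 374
j=4: r + 3k = 515.445 → ⌈·⌉ = 516
j=5: r + 4k = 657.778333… → ⌈·⌉ = 658
j=6: r + 5k = 800.111666… → ⌈·⌉ = 801
j=7: r + 6k = 942.445 → ⌈·⌉ = 943
j=8: r + 7k = 1084.778333… → ⌈·⌉ = 1085
j=9: r + 8k = 1227.111666… → ⌈·⌉ = 1228
j=10: r + 9k = 1369.445 → ⌈·⌉ = 1370
j=11: r + 10k = 1511.778333… → ⌈·⌉ = 1512
j=12: r + 11k = 1654.111666… → ⌈·⌉ = 1655
j=13: r + 12k = 1796.445 → ⌈·⌉ = 1797
j=14: r + 13k = 1938.778333… → ⌈·⌉ = 1939
j=15: r + 14k = 2081.111666… → ⌈·⌉ = 2082

89, 231, 374, 516, 658, 801, 943, 1085, 1228, 1370, 1512, 1655, 1797, 1939, 2082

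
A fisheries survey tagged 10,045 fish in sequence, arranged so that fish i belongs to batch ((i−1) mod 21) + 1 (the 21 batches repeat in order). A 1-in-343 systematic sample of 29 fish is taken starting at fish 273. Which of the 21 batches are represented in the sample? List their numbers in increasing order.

Consecutive selections differ by k = 343, so their batch numbers differ by 343 mod 21 = 7.
gcd(343, 21) = 7, so the sample visits 21/7 = 3 distinct residues mod 21.
Start 273 is batch 21; the batches hit are 7, 14, 21.

7, 14, 21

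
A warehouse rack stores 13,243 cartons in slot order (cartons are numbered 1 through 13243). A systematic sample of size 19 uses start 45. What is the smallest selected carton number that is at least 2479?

2833

k = 13243/19 = 697
Steps past start: ⌈(2479 − 45)/697⌉ = ⌈2434/697⌉ = 4
Selected carton: 45 + 4×697 = 2833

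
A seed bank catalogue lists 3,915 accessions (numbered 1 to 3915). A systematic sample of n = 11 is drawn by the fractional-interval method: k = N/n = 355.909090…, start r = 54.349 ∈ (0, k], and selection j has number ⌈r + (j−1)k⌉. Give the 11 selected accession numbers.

j=1: r + 0k = 54.349 → ⌈·⌉ = 55
j=2: r + 1k = 410.258090… → ⌈·⌉ = 411
j=3: r + 2k = 766.167181… → ⌈·⌉ = 767
j=4: r + 3k = 1122.076272… → ⌈·⌉ = 1123
j=5: r + 4k = 1477.985363… → ⌈·⌉ = 1478
j=6: r + 5k = 1833.894454… → ⌈·⌉ = 1834
j=7: r + 6k = 2189.803545… → ⌈·⌉ = 2190
j=8: r + 7k = 2545.712636… → ⌈·⌉ = 2546
j=9: r + 8k = 2901.621727… → ⌈·⌉ = 2902
j=10: r + 9k = 3257.530818… → ⌈·⌉ = 3258
j=11: r + 10k = 3613.439909… → ⌈·⌉ = 3614

55, 411, 767, 1123, 1478, 1834, 2190, 2546, 2902, 3258, 3614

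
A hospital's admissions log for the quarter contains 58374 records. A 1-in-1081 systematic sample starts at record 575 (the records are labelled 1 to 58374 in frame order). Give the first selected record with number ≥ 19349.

k = 1081
Steps past start: ⌈(19349 − 575)/1081⌉ = ⌈18774/1081⌉ = 18
Selected record: 575 + 18×1081 = 20033

20033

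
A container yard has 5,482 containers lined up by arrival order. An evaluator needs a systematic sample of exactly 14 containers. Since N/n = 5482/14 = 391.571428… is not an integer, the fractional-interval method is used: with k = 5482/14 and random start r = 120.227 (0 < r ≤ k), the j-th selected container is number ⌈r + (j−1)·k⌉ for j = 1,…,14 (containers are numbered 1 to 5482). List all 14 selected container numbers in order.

j=1: r + 0k = 120.227 → ⌈·⌉ = 121
j=2: r + 1k = 511.798428… → ⌈·⌉ = 512
j=3: r + 2k = 903.369857… → ⌈·⌉ = 904
j=4: r + 3k = 1294.941285… → ⌈·⌉ = 1295
j=5: r + 4k = 1686.512714… → ⌈·⌉ = 1687
j=6: r + 5k = 2078.084142… → ⌈·⌉ = 2079
j=7: r + 6k = 2469.655571… → ⌈·⌉ = 2470
j=8: r + 7k = 2861.227 → ⌈·⌉ = 2862
j=9: r + 8k = 3252.798428… → ⌈·⌉ = 3253
j=10: r + 9k = 3644.369857… → ⌈·⌉ = 3645
j=11: r + 10k = 4035.941285… → ⌈·⌉ = 4036
j=12: r + 11k = 4427.512714… → ⌈·⌉ = 4428
j=13: r + 12k = 4819.084142… → ⌈·⌉ = 4820
j=14: r + 13k = 5210.655571… → ⌈·⌉ = 5211

121, 512, 904, 1295, 1687, 2079, 2470, 2862, 3253, 3645, 4036, 4428, 4820, 5211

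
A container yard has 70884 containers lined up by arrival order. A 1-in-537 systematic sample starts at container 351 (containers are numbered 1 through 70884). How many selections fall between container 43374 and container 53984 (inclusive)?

19

k = 537
First selection ≥ 43374: 351 + ⌈(43374−351)/537⌉·537 = 351 + 81×537 = 43848
Last selection ≤ 53984: 351 + ⌊(53984−351)/537⌋·537 = 351 + 99×537 = 53514
Count = 99 − 81 + 1 = 19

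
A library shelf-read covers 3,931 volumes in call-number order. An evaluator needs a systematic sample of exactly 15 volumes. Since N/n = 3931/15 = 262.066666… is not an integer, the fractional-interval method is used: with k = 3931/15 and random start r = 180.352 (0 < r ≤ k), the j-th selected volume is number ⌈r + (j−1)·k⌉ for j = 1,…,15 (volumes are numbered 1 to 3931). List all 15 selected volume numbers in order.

j=1: r + 0k = 180.352 → ⌈·⌉ = 181
j=2: r + 1k = 442.418666… → ⌈·⌉ = 443
j=3: r + 2k = 704.485333… → ⌈·⌉ = 705
j=4: r + 3k = 966.552 → ⌈·⌉ = 967
j=5: r + 4k = 1228.618666… → ⌈·⌉ = 1229
j=6: r + 5k = 1490.685333… → ⌈·⌉ = 1491
j=7: r + 6k = 1752.752 → ⌈·⌉ = 1753
j=8: r + 7k = 2014.818666… → ⌈·⌉ = 2015
j=9: r + 8k = 2276.885333… → ⌈·⌉ = 2277
j=10: r + 9k = 2538.952 → ⌈·⌉ = 2539
j=11: r + 10k = 2801.018666… → ⌈·⌉ = 2802
j=12: r + 11k = 3063.085333… → ⌈·⌉ = 3064
j=13: r + 12k = 3325.152 → ⌈·⌉ = 3326
j=14: r + 13k = 3587.218666… → ⌈·⌉ = 3588
j=15: r + 14k = 3849.285333… → ⌈·⌉ = 3850

181, 443, 705, 967, 1229, 1491, 1753, 2015, 2277, 2539, 2802, 3064, 3326, 3588, 3850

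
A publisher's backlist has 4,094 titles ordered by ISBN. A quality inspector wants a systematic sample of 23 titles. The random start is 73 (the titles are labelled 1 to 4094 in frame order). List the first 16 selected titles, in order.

73, 251, 429, 607, 785, 963, 1141, 1319, 1497, 1675, 1853, 2031, 2209, 2387, 2565, 2743

k = N/n = 4094/23 = 178
title 1: 73
title 2: 73 + 178 = 251
title 3: 251 + 178 = 429
title 4: 429 + 178 = 607
title 5: 607 + 178 = 785
title 6: 785 + 178 = 963
title 7: 963 + 178 = 1141
title 8: 1141 + 178 = 1319
title 9: 1319 + 178 = 1497
title 10: 1497 + 178 = 1675
title 11: 1675 + 178 = 1853
title 12: 1853 + 178 = 2031
title 13: 2031 + 178 = 2209
title 14: 2209 + 178 = 2387
title 15: 2387 + 178 = 2565
title 16: 2565 + 178 = 2743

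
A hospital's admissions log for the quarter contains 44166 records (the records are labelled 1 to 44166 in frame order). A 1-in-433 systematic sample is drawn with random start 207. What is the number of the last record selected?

43940

k = 433
102nd selection = r + (102−1)·k = 207 + 101×433 = 207 + 43733 = 43940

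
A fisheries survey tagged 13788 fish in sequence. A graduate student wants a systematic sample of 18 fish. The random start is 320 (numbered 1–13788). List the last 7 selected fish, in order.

k = N/n = 13788/18 = 766
12th selection = 320 + 11×766 = 8746
13th: 8746 + 766 = 9512
14th: 9512 + 766 = 10278
15th: 10278 + 766 = 11044
16th: 11044 + 766 = 11810
17th: 11810 + 766 = 12576
18th: 12576 + 766 = 13342

8746, 9512, 10278, 11044, 11810, 12576, 13342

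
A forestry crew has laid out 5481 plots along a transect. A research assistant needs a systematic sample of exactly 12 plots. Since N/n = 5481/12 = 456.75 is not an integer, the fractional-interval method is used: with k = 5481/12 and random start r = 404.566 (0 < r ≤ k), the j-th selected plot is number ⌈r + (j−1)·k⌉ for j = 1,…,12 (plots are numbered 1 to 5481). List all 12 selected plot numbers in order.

j=1: r + 0k = 404.566 → ⌈·⌉ = 405
j=2: r + 1k = 861.316 → ⌈·⌉ = 862
j=3: r + 2k = 1318.066 → ⌈·⌉ = 1319
j=4: r + 3k = 1774.816 → ⌈·⌉ = 1775
j=5: r + 4k = 2231.566 → ⌈·⌉ = 2232
j=6: r + 5k = 2688.316 → ⌈·⌉ = 2689
j=7: r + 6k = 3145.066 → ⌈·⌉ = 3146
j=8: r + 7k = 3601.816 → ⌈·⌉ = 3602
j=9: r + 8k = 4058.566 → ⌈·⌉ = 4059
j=10: r + 9k = 4515.316 → ⌈·⌉ = 4516
j=11: r + 10k = 4972.066 → ⌈·⌉ = 4973
j=12: r + 11k = 5428.816 → ⌈·⌉ = 5429

405, 862, 1319, 1775, 2232, 2689, 3146, 3602, 4059, 4516, 4973, 5429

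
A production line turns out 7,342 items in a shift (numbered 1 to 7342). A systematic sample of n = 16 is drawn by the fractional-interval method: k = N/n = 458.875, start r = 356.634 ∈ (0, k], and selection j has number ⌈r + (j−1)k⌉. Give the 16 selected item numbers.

j=1: r + 0k = 356.634 → ⌈·⌉ = 357
j=2: r + 1k = 815.509 → ⌈·⌉ = 816
j=3: r + 2k = 1274.384 → ⌈·⌉ = 1275
j=4: r + 3k = 1733.259 → ⌈·⌉ = 1734
j=5: r + 4k = 2192.134 → ⌈·⌉ = 2193
j=6: r + 5k = 2651.009 → ⌈·⌉ = 2652
j=7: r + 6k = 3109.884 → ⌈·⌉ = 3110
j=8: r + 7k = 3568.759 → ⌈·⌉ = 3569
j=9: r + 8k = 4027.634 → ⌈·⌉ = 4028
j=10: r + 9k = 4486.509 → ⌈·⌉ = 4487
j=11: r + 10k = 4945.384 → ⌈·⌉ = 4946
j=12: r + 11k = 5404.259 → ⌈·⌉ = 5405
j=13: r + 12k = 5863.134 → ⌈·⌉ = 5864
j=14: r + 13k = 6322.009 → ⌈·⌉ = 6323
j=15: r + 14k = 6780.884 → ⌈·⌉ = 6781
j=16: r + 15k = 7239.759 → ⌈·⌉ = 7240

357, 816, 1275, 1734, 2193, 2652, 3110, 3569, 4028, 4487, 4946, 5405, 5864, 6323, 6781, 7240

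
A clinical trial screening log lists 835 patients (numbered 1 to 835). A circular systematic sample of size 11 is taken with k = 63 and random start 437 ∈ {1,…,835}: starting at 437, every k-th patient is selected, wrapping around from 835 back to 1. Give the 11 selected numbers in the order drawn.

437, 500, 563, 626, 689, 752, 815, 43, 106, 169, 232

Selection 1: 437
Selection 2: 437 + 63 = 500
Selection 3: 500 + 63 = 563
Selection 4: 563 + 63 = 626
Selection 5: 626 + 63 = 689
Selection 6: 689 + 63 = 752
Selection 7: 752 + 63 = 815
Selection 8: 815 + 63 = 878 → 878 − 835 = 43
Selection 9: 43 + 63 = 106
Selection 10: 106 + 63 = 169
Selection 11: 169 + 63 = 232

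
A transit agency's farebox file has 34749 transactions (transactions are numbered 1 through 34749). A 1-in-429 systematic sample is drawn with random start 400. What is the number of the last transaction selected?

k = 429
81st selection = r + (81−1)·k = 400 + 80×429 = 400 + 34320 = 34720

34720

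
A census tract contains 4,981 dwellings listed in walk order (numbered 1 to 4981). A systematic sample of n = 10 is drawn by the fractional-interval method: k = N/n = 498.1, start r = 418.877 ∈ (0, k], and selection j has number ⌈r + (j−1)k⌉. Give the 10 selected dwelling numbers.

419, 917, 1416, 1914, 2412, 2910, 3408, 3906, 4404, 4902

j=1: r + 0k = 418.877 → ⌈·⌉ = 419
j=2: r + 1k = 916.977 → ⌈·⌉ = 917
j=3: r + 2k = 1415.077 → ⌈·⌉ = 1416
j=4: r + 3k = 1913.177 → ⌈·⌉ = 1914
j=5: r + 4k = 2411.277 → ⌈·⌉ = 2412
j=6: r + 5k = 2909.377 → ⌈·⌉ = 2910
j=7: r + 6k = 3407.477 → ⌈·⌉ = 3408
j=8: r + 7k = 3905.577 → ⌈·⌉ = 3906
j=9: r + 8k = 4403.677 → ⌈·⌉ = 4404
j=10: r + 9k = 4901.777 → ⌈·⌉ = 4902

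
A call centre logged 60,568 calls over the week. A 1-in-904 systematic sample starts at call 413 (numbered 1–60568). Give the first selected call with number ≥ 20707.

k = 904
Steps past start: ⌈(20707 − 413)/904⌉ = ⌈20294/904⌉ = 23
Selected call: 413 + 23×904 = 21205

21205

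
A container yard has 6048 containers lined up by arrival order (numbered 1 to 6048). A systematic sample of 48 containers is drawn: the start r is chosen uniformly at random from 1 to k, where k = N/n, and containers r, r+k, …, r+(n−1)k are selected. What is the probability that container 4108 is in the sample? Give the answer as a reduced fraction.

k = 6048/48 = 126.
Container 4108 is selected iff r ≡ 4108 (mod 126); exactly one such r in {1,…,126}.
Inclusion probability = 1/126.

1/126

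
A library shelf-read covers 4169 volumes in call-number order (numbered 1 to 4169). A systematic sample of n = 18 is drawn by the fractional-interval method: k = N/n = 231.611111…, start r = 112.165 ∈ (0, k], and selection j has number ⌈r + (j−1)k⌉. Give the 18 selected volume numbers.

113, 344, 576, 807, 1039, 1271, 1502, 1734, 1966, 2197, 2429, 2660, 2892, 3124, 3355, 3587, 3818, 4050

j=1: r + 0k = 112.165 → ⌈·⌉ = 113
j=2: r + 1k = 343.776111… → ⌈·⌉ = 344
j=3: r + 2k = 575.387222… → ⌈·⌉ = 576
j=4: r + 3k = 806.998333… → ⌈·⌉ = 807
j=5: r + 4k = 1038.609444… → ⌈·⌉ = 1039
j=6: r + 5k = 1270.220555… → ⌈·⌉ = 1271
j=7: r + 6k = 1501.831666… → ⌈·⌉ = 1502
j=8: r + 7k = 1733.442777… → ⌈·⌉ = 1734
j=9: r + 8k = 1965.053888… → ⌈·⌉ = 1966
j=10: r + 9k = 2196.665 → ⌈·⌉ = 2197
j=11: r + 10k = 2428.276111… → ⌈·⌉ = 2429
j=12: r + 11k = 2659.887222… → ⌈·⌉ = 2660
j=13: r + 12k = 2891.498333… → ⌈·⌉ = 2892
j=14: r + 13k = 3123.109444… → ⌈·⌉ = 3124
j=15: r + 14k = 3354.720555… → ⌈·⌉ = 3355
j=16: r + 15k = 3586.331666… → ⌈·⌉ = 3587
j=17: r + 16k = 3817.942777… → ⌈·⌉ = 3818
j=18: r + 17k = 4049.553888… → ⌈·⌉ = 4050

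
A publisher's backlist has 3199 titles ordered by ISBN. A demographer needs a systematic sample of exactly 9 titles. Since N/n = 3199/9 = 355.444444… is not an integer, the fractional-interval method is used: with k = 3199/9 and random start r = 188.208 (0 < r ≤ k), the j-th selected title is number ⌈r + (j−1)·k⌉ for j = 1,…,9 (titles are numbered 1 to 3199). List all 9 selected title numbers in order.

189, 544, 900, 1255, 1610, 1966, 2321, 2677, 3032

j=1: r + 0k = 188.208 → ⌈·⌉ = 189
j=2: r + 1k = 543.652444… → ⌈·⌉ = 544
j=3: r + 2k = 899.096888… → ⌈·⌉ = 900
j=4: r + 3k = 1254.541333… → ⌈·⌉ = 1255
j=5: r + 4k = 1609.985777… → ⌈·⌉ = 1610
j=6: r + 5k = 1965.430222… → ⌈·⌉ = 1966
j=7: r + 6k = 2320.874666… → ⌈·⌉ = 2321
j=8: r + 7k = 2676.319111… → ⌈·⌉ = 2677
j=9: r + 8k = 3031.763555… → ⌈·⌉ = 3032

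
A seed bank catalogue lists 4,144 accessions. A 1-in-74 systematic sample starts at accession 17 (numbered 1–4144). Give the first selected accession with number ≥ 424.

k = 74
Steps past start: ⌈(424 − 17)/74⌉ = ⌈407/74⌉ = 6
Selected accession: 17 + 6×74 = 461

461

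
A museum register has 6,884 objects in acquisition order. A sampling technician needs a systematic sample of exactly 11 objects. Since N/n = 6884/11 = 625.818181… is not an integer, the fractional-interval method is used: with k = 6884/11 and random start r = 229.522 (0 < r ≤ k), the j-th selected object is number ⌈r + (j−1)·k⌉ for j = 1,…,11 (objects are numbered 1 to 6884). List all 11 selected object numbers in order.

230, 856, 1482, 2107, 2733, 3359, 3985, 4611, 5237, 5862, 6488

j=1: r + 0k = 229.522 → ⌈·⌉ = 230
j=2: r + 1k = 855.340181… → ⌈·⌉ = 856
j=3: r + 2k = 1481.158363… → ⌈·⌉ = 1482
j=4: r + 3k = 2106.976545… → ⌈·⌉ = 2107
j=5: r + 4k = 2732.794727… → ⌈·⌉ = 2733
j=6: r + 5k = 3358.612909… → ⌈·⌉ = 3359
j=7: r + 6k = 3984.431090… → ⌈·⌉ = 3985
j=8: r + 7k = 4610.249272… → ⌈·⌉ = 4611
j=9: r + 8k = 5236.067454… → ⌈·⌉ = 5237
j=10: r + 9k = 5861.885636… → ⌈·⌉ = 5862
j=11: r + 10k = 6487.703818… → ⌈·⌉ = 6488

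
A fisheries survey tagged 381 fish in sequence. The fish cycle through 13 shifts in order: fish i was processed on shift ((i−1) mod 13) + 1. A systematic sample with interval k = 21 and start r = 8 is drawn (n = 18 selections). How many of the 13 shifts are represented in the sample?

13

Consecutive selections differ by k = 21, so their shift numbers differ by 21 mod 13 = 8.
gcd(21, 13) = 1, so the sample visits 13/1 = 13 distinct residues mod 13.
Start 8 is shift 8; the shifts hit are 1, 2, 3, 4, 5, 6, 7, 8, 9, 10, 11, 12, 13.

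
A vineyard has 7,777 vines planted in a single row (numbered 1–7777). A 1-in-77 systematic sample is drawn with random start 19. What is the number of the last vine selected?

k = 77
101st selection = r + (101−1)·k = 19 + 100×77 = 19 + 7700 = 7719

7719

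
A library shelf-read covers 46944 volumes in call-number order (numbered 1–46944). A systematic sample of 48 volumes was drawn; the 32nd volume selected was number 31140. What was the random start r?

822

k = 46944/48 = 978
r = 31140 − (32−1)×978 = 31140 − 30318 = 822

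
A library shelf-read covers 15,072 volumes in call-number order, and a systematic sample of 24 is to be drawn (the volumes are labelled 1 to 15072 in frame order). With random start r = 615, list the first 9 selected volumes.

615, 1243, 1871, 2499, 3127, 3755, 4383, 5011, 5639

k = N/n = 15072/24 = 628
volume 1: 615
volume 2: 615 + 628 = 1243
volume 3: 1243 + 628 = 1871
volume 4: 1871 + 628 = 2499
volume 5: 2499 + 628 = 3127
volume 6: 3127 + 628 = 3755
volume 7: 3755 + 628 = 4383
volume 8: 4383 + 628 = 5011
volume 9: 5011 + 628 = 5639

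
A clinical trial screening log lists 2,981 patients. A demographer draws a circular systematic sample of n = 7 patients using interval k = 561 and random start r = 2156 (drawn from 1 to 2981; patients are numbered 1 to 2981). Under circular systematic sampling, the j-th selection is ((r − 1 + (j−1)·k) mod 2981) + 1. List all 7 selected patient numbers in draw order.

2156, 2717, 297, 858, 1419, 1980, 2541

Selection 1: 2156
Selection 2: 2156 + 561 = 2717
Selection 3: 2717 + 561 = 3278 → 3278 − 2981 = 297
Selection 4: 297 + 561 = 858
Selection 5: 858 + 561 = 1419
Selection 6: 1419 + 561 = 1980
Selection 7: 1980 + 561 = 2541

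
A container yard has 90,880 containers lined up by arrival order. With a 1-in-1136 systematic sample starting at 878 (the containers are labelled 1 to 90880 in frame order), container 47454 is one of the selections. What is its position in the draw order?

42

k = 1136
position = (47454 − 878)/1136 + 1 = 46576/1136 + 1 = 41 + 1 = 42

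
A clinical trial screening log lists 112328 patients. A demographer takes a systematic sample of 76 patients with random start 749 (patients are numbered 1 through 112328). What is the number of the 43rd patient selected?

62825

k = 112328/76 = 1478
43rd selection = r + (43−1)·k = 749 + 42×1478 = 749 + 62076 = 62825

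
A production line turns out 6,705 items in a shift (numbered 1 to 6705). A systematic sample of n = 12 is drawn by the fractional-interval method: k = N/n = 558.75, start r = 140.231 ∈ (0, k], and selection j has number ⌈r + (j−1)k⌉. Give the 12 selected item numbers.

141, 699, 1258, 1817, 2376, 2934, 3493, 4052, 4611, 5169, 5728, 6287

j=1: r + 0k = 140.231 → ⌈·⌉ = 141
j=2: r + 1k = 698.981 → ⌈·⌉ = 699
j=3: r + 2k = 1257.731 → ⌈·⌉ = 1258
j=4: r + 3k = 1816.481 → ⌈·⌉ = 1817
j=5: r + 4k = 2375.231 → ⌈·⌉ = 2376
j=6: r + 5k = 2933.981 → ⌈·⌉ = 2934
j=7: r + 6k = 3492.731 → ⌈·⌉ = 3493
j=8: r + 7k = 4051.481 → ⌈·⌉ = 4052
j=9: r + 8k = 4610.231 → ⌈·⌉ = 4611
j=10: r + 9k = 5168.981 → ⌈·⌉ = 5169
j=11: r + 10k = 5727.731 → ⌈·⌉ = 5728
j=12: r + 11k = 6286.481 → ⌈·⌉ = 6287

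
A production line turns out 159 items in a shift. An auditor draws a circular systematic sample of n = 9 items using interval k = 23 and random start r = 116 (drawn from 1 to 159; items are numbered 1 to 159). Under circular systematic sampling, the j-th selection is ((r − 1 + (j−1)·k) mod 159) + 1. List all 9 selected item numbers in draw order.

116, 139, 3, 26, 49, 72, 95, 118, 141

Selection 1: 116
Selection 2: 116 + 23 = 139
Selection 3: 139 + 23 = 162 → 162 − 159 = 3
Selection 4: 3 + 23 = 26
Selection 5: 26 + 23 = 49
Selection 6: 49 + 23 = 72
Selection 7: 72 + 23 = 95
Selection 8: 95 + 23 = 118
Selection 9: 118 + 23 = 141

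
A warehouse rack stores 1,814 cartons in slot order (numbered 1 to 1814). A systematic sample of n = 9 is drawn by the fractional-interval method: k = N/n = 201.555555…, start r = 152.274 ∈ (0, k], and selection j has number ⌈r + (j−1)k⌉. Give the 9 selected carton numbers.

153, 354, 556, 757, 959, 1161, 1362, 1564, 1765

j=1: r + 0k = 152.274 → ⌈·⌉ = 153
j=2: r + 1k = 353.829555… → ⌈·⌉ = 354
j=3: r + 2k = 555.385111… → ⌈·⌉ = 556
j=4: r + 3k = 756.940666… → ⌈·⌉ = 757
j=5: r + 4k = 958.496222… → ⌈·⌉ = 959
j=6: r + 5k = 1160.051777… → ⌈·⌉ = 1161
j=7: r + 6k = 1361.607333… → ⌈·⌉ = 1362
j=8: r + 7k = 1563.162888… → ⌈·⌉ = 1564
j=9: r + 8k = 1764.718444… → ⌈·⌉ = 1765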